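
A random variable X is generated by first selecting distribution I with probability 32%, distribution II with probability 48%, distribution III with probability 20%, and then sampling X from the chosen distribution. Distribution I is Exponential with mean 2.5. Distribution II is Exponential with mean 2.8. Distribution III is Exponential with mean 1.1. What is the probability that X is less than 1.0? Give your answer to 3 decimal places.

Conditional on each component, P(X < 1.0): I: 0.32968; II: 0.300327; III: 0.59711.
By total probability, P(X < 1.0) = 0.32·0.32968 + 0.48·0.300327 + 0.2·0.59711 = 0.369077.

0.369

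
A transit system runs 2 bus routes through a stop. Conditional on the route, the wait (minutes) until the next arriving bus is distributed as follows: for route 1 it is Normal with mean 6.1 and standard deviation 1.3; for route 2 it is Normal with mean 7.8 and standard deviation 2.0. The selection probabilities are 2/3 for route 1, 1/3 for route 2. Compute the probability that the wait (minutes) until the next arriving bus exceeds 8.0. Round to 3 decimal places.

Conditional on each route, P(X > 8.0): 1: 0.0719339; 2: 0.460172.
By total probability, P(X > 8.0) = 0.666667·0.0719339 + 0.333333·0.460172 = 0.201347.

0.201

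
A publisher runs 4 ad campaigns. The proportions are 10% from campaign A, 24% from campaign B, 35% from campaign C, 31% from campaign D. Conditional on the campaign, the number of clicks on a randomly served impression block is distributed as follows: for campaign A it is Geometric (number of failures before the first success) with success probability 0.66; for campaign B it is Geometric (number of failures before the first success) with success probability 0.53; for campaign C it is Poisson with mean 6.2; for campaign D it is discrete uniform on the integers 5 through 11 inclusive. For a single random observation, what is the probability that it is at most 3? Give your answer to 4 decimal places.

Conditional on each campaign, P(X ≤ 3): A: 0.986637; B: 0.951203; C: 0.134229; D: 0.
By total probability, P(X ≤ 3) = 0.1·0.986637 + 0.24·0.951203 + 0.35·0.134229 + 0.31·0 = 0.373933.

0.3739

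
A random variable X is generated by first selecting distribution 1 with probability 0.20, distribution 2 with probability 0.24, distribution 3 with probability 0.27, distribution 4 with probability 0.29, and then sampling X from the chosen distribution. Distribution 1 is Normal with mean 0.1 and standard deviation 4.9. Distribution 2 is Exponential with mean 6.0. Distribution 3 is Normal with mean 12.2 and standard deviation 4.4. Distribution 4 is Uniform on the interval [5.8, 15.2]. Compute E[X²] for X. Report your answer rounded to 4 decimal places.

For each component E[X²] = Var + (mean)², giving 1: 24.02; 2: 72; 3: 168.2; 4: 117.613.
Overall E[X²] = 0.2·24.02 + 0.24·72 + 0.27·168.2 + 0.29·117.613 = 101.606.

101.6059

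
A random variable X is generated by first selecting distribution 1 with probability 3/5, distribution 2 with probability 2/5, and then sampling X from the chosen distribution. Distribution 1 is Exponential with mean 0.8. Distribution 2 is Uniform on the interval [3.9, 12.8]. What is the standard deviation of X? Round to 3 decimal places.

Per component, 1: μ=0.8, E[X²]=1.28; 2: μ=8.35, E[X²]=76.3233.
E[X] = 0.6·0.8 + 0.4·8.35 = 3.82.
E[X²] = 0.6·1.28 + 0.4·76.3233 = 31.2973.
Var(X) = E[X²] − (E[X])² = 31.2973 − 14.5924 = 16.7049.
SD(X) = √16.7049 = 4.08717.

4.087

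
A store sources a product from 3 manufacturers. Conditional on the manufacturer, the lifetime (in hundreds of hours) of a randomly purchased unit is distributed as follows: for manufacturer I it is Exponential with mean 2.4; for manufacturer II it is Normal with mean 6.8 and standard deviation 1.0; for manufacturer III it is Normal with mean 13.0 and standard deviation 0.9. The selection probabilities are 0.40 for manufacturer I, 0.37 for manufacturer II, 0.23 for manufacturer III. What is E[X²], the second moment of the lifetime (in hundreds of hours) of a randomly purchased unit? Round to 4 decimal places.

61.1431

For each component E[X²] = Var + (mean)², giving I: 11.52; II: 47.24; III: 169.81.
Overall E[X²] = 0.4·11.52 + 0.37·47.24 + 0.23·169.81 = 61.1431.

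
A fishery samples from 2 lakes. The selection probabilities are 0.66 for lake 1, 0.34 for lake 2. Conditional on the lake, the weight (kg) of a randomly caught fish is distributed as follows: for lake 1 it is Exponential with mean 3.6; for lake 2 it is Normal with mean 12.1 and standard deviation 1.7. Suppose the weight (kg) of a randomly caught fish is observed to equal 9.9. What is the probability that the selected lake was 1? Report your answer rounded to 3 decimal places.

0.253

Likelihoods f(9.9 | ·): 1: 0.0177577; 2: 0.101577.
Posterior ∝ prior × likelihood. Numerator for 1: 0.66·0.0177577 = 0.0117201.
Normalizing constant: 0.66·0.0177577 + 0.34·0.101577 = 0.0462563.
P(1 | observation) = 0.0117201 / 0.0462563 = 0.253373.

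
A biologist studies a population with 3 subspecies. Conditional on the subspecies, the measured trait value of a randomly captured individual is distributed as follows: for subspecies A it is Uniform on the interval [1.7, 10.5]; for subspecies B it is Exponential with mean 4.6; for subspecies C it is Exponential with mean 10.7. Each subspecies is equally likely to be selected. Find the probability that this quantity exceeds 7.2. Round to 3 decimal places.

0.365

Conditional on each subspecies, P(X > 7.2): A: 0.375; B: 0.209043; C: 0.510228.
By total probability, P(X > 7.2) = 0.333333·0.375 + 0.333333·0.209043 + 0.333333·0.510228 = 0.364757.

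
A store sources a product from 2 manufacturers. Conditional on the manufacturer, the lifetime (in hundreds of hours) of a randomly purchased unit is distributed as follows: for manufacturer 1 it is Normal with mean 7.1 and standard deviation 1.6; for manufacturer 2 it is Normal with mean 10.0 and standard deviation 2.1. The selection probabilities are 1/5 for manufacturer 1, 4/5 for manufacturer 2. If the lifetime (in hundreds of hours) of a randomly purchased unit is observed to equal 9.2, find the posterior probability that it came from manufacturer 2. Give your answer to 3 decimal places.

Likelihoods f(9.2 | ·): 1: 0.105371; 2: 0.176676.
Posterior ∝ prior × likelihood. Numerator for 2: 0.8·0.176676 = 0.141341.
Normalizing constant: 0.2·0.105371 + 0.8·0.176676 = 0.162415.
P(2 | observation) = 0.141341 / 0.162415 = 0.870245.

0.870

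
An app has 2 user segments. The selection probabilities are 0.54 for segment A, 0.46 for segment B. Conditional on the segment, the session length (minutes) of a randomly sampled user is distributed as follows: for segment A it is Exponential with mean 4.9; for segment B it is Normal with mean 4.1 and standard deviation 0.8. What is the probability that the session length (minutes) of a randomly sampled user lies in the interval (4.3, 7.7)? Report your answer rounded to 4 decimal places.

Conditional on each segment, P(4.3 < X < 7.7): A: 0.208052; B: 0.40129.
By total probability, P(4.3 < X < 7.7) = 0.54·0.208052 + 0.46·0.40129 = 0.296941.

0.2969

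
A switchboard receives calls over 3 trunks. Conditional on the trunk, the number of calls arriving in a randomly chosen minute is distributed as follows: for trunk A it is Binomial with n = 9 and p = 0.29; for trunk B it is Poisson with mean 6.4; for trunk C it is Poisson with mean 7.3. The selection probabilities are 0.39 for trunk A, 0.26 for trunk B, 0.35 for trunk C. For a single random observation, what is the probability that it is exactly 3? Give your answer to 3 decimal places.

0.137

Conditional on each trunk, P(X = 3): A: 0.262436; B: 0.0725945; C: 0.0437993.
By total probability, P(X = 3) = 0.39·0.262436 + 0.26·0.0725945 + 0.35·0.0437993 = 0.136554.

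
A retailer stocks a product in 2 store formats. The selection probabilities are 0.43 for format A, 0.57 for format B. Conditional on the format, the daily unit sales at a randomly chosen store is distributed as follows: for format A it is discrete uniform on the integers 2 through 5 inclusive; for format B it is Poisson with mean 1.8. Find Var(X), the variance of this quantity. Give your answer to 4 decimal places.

2.2718

Per component, A: μ=3.5, E[X²]=13.5; B: μ=1.8, E[X²]=5.04.
E[X] = 0.43·3.5 + 0.57·1.8 = 2.531.
E[X²] = 0.43·13.5 + 0.57·5.04 = 8.6778.
Var(X) = E[X²] − (E[X])² = 8.6778 − 6.40596 = 2.27184.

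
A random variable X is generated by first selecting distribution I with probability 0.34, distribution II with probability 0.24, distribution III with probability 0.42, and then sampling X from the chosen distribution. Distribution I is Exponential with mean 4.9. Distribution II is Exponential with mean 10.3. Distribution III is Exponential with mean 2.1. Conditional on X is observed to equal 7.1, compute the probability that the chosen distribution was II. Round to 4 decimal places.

Likelihoods f(7.1 | ·): I: 0.0479204; II: 0.0487298; III: 0.0161976.
Posterior ∝ prior × likelihood. Numerator for II: 0.24·0.0487298 = 0.0116952.
Normalizing constant: 0.34·0.0479204 + 0.24·0.0487298 + 0.42·0.0161976 = 0.0347911.
P(II | observation) = 0.0116952 / 0.0347911 = 0.336154.

0.3362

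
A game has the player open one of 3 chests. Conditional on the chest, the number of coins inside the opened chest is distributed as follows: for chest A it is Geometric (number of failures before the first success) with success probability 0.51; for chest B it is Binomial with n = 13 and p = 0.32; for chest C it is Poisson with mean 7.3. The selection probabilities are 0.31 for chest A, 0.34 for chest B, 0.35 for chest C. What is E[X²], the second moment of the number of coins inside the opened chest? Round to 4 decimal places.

For each component E[X²] = Var + (mean)², giving A: 2.807; B: 20.1344; C: 60.59.
Overall E[X²] = 0.31·2.807 + 0.34·20.1344 + 0.35·60.59 = 28.9224.

28.9224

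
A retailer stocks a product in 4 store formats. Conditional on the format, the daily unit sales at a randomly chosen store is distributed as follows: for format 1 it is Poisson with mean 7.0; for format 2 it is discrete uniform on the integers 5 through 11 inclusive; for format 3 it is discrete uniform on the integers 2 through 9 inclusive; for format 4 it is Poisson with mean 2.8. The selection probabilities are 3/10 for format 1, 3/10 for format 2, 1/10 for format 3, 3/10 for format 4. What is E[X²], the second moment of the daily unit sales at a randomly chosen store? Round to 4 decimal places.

For each component E[X²] = Var + (mean)², giving 1: 56; 2: 68; 3: 35.5; 4: 10.64.
Overall E[X²] = 0.3·56 + 0.3·68 + 0.1·35.5 + 0.3·10.64 = 43.942.

43.9420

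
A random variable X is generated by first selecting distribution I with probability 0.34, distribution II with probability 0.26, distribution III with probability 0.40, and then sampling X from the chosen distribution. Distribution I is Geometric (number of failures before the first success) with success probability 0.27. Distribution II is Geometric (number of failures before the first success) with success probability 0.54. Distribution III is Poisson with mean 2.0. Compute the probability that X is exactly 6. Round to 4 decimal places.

0.0200

Conditional on each component, P(X = 6): I: 0.0408602; II: 0.00511612; III: 0.0120298.
By total probability, P(X = 6) = 0.34·0.0408602 + 0.26·0.00511612 + 0.4·0.0120298 = 0.0200346.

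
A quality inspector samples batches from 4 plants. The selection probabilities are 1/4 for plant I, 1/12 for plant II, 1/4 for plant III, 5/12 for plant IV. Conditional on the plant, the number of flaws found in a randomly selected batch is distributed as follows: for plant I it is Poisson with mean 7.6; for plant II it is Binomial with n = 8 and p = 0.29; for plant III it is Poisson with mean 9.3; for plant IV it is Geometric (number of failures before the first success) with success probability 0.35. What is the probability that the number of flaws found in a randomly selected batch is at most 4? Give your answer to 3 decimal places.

Conditional on each plant, P(X ≤ 4): I: 0.124939; II: 0.949464; III: 0.0456475; IV: 0.883971.
By total probability, P(X ≤ 4) = 0.25·0.124939 + 0.0833333·0.949464 + 0.25·0.0456475 + 0.416667·0.883971 = 0.49009.

0.490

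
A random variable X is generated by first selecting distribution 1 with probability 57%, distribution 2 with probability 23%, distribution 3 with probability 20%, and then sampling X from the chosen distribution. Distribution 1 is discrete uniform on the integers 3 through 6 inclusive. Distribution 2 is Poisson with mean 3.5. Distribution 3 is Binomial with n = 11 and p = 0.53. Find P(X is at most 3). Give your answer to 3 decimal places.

0.282

Conditional on each component, P(X ≤ 3): 1: 0.25; 2: 0.536633; 3: 0.0790955.
By total probability, P(X ≤ 3) = 0.57·0.25 + 0.23·0.536633 + 0.2·0.0790955 = 0.281745.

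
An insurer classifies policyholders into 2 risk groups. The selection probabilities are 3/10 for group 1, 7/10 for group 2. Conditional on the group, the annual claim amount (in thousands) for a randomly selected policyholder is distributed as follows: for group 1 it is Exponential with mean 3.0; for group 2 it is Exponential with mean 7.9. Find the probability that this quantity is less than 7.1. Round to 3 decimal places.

0.687

Conditional on each group, P(X < 7.1): 1: 0.906207; 2: 0.592915.
By total probability, P(X < 7.1) = 0.3·0.906207 + 0.7·0.592915 = 0.686903.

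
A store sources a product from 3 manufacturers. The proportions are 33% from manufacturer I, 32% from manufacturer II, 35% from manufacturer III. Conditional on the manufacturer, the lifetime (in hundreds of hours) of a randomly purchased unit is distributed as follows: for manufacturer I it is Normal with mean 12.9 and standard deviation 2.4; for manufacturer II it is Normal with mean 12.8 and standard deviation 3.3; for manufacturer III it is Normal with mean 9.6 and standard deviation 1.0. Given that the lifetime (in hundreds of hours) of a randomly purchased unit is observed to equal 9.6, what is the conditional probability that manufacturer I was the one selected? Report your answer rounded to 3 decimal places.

0.115

Likelihoods f(9.6 | ·): I: 0.0645884; II: 0.0755457; III: 0.398942.
Posterior ∝ prior × likelihood. Numerator for I: 0.33·0.0645884 = 0.0213142.
Normalizing constant: 0.33·0.0645884 + 0.32·0.0755457 + 0.35·0.398942 = 0.185119.
P(I | observation) = 0.0213142 / 0.185119 = 0.115138.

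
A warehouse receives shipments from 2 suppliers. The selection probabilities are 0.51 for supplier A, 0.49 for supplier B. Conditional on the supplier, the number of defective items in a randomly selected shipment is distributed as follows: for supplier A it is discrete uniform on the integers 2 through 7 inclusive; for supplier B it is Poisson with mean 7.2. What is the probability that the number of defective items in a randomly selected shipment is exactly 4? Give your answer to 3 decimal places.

0.126

Conditional on each supplier, P(X = 4): A: 0.166667; B: 0.0835985.
By total probability, P(X = 4) = 0.51·0.166667 + 0.49·0.0835985 = 0.125963.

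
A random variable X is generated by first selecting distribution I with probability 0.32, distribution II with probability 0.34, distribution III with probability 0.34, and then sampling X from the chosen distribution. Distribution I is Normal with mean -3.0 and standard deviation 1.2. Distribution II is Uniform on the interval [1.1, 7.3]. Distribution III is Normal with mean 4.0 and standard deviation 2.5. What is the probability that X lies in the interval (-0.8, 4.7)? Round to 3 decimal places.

0.406

Conditional on each component, P(-0.8 < X < 4.7): I: 0.0333765; II: 0.580645; III: 0.582832.
By total probability, P(-0.8 < X < 4.7) = 0.32·0.0333765 + 0.34·0.580645 + 0.34·0.582832 = 0.406263.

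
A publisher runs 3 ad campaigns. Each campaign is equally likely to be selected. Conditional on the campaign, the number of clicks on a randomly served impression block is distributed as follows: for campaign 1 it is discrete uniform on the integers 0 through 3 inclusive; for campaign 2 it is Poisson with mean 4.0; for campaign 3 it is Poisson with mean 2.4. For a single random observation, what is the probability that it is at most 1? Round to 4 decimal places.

Conditional on each campaign, P(X ≤ 1): 1: 0.5; 2: 0.0915782; 3: 0.308441.
By total probability, P(X ≤ 1) = 0.333333·0.5 + 0.333333·0.0915782 + 0.333333·0.308441 = 0.300006.

0.3000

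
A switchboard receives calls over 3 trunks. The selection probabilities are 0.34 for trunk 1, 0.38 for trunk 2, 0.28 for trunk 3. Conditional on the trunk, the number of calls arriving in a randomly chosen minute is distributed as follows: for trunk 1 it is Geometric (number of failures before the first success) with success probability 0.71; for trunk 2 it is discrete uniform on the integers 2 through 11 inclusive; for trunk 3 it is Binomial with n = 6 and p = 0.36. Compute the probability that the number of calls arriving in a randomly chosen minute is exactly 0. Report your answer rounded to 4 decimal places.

0.2606

Conditional on each trunk, P(X = 0): 1: 0.71; 2: 0; 3: 0.0687195.
By total probability, P(X = 0) = 0.34·0.71 + 0.38·0 + 0.28·0.0687195 = 0.260641.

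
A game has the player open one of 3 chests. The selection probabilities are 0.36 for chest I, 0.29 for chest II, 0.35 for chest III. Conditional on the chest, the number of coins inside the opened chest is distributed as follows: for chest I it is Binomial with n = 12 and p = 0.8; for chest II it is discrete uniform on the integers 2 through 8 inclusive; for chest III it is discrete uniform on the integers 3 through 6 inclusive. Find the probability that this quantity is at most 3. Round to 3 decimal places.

0.170

Conditional on each chest, P(X ≤ 3): I: 6.21978e-05; II: 0.285714; III: 0.25.
By total probability, P(X ≤ 3) = 0.36·6.21978e-05 + 0.29·0.285714 + 0.35·0.25 = 0.17038.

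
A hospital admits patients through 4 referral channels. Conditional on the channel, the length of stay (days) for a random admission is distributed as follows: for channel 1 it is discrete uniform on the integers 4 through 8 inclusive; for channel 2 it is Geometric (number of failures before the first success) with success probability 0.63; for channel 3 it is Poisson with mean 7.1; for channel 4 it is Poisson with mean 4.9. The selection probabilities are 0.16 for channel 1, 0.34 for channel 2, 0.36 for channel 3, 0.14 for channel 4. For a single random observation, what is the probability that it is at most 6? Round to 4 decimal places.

Conditional on each channel, P(X ≤ 6): 1: 0.6; 2: 0.999051; 3: 0.43492; 4: 0.776655.
By total probability, P(X ≤ 6) = 0.16·0.6 + 0.34·0.999051 + 0.36·0.43492 + 0.14·0.776655 = 0.70098.

0.7010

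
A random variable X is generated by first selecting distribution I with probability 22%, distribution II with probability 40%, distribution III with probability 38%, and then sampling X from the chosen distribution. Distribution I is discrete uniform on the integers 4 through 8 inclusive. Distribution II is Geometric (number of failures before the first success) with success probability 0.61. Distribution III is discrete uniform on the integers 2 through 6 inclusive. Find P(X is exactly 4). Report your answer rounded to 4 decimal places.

Conditional on each component, P(X = 4): I: 0.2; II: 0.014112; III: 0.2.
By total probability, P(X = 4) = 0.22·0.2 + 0.4·0.014112 + 0.38·0.2 = 0.125645.

0.1256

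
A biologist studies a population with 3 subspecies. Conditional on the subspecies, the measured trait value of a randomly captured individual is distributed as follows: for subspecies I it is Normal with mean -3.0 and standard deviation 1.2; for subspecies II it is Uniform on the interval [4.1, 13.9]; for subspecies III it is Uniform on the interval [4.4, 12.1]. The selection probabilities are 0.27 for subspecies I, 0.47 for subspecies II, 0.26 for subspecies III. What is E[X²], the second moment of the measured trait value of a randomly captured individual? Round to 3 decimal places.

63.631

For each component E[X²] = Var + (mean)², giving I: 10.44; II: 89.0033; III: 73.0033.
Overall E[X²] = 0.27·10.44 + 0.47·89.0033 + 0.26·73.0033 = 63.6312.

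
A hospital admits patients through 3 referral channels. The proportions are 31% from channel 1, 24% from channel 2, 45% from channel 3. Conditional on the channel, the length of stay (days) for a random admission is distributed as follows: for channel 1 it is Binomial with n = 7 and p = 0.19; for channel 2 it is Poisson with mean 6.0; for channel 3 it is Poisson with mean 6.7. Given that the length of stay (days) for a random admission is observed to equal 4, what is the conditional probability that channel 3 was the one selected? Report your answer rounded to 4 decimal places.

0.5399

Likelihoods P(X=4 | ·): 1: 0.0242403; 2: 0.133853; 3: 0.103351.
Posterior ∝ prior × likelihood. Numerator for 3: 0.45·0.103351 = 0.046508.
Normalizing constant: 0.31·0.0242403 + 0.24·0.133853 + 0.45·0.103351 = 0.0861471.
P(3 | observation) = 0.046508 / 0.0861471 = 0.539867.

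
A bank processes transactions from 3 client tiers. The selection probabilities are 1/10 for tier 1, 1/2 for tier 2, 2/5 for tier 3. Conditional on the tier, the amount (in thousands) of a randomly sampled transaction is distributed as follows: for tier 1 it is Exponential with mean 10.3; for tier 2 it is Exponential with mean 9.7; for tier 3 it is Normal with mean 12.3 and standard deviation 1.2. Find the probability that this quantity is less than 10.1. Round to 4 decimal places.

Conditional on each tier, P(X < 10.1): 1: 0.624907; 2: 0.646982; 3: 0.0333765.
By total probability, P(X < 10.1) = 0.1·0.624907 + 0.5·0.646982 + 0.4·0.0333765 = 0.399333.

0.3993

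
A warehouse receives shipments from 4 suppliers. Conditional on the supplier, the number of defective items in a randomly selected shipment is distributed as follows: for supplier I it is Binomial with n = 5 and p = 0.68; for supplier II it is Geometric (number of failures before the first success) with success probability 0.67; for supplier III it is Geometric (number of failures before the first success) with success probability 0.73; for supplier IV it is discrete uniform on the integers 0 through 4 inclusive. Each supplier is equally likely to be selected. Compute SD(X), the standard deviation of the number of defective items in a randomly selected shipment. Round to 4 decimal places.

Per component, I: μ=3.4, E[X²]=12.648; II: μ=0.492537, E[X²]=0.977723; III: μ=0.369863, E[X²]=0.64346; IV: μ=2, E[X²]=6.
E[X] = 0.25·3.4 + 0.25·0.492537 + 0.25·0.369863 + 0.25·2 = 1.5656.
E[X²] = 0.25·12.648 + 0.25·0.977723 + 0.25·0.64346 + 0.25·6 = 5.0673.
Var(X) = E[X²] − (E[X])² = 5.0673 − 2.4511 = 2.61619.
SD(X) = √2.61619 = 1.61746.

1.6175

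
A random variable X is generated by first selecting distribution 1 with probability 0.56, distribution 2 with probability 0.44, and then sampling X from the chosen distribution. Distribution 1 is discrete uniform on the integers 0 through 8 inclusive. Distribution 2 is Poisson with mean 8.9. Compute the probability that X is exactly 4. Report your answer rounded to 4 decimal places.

0.0779

Conditional on each component, P(X = 4): 1: 0.111111; 2: 0.0356556.
By total probability, P(X = 4) = 0.56·0.111111 + 0.44·0.0356556 = 0.0779107.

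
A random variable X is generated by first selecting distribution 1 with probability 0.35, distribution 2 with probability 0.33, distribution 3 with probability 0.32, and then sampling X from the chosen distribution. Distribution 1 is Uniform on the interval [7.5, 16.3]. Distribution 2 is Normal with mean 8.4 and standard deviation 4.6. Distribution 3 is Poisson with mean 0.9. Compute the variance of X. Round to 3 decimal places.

Per component, 1: μ=11.9, E[X²]=148.063; 2: μ=8.4, E[X²]=91.72; 3: μ=0.9, E[X²]=1.71.
E[X] = 0.35·11.9 + 0.33·8.4 + 0.32·0.9 = 7.225.
E[X²] = 0.35·148.063 + 0.33·91.72 + 0.32·1.71 = 82.637.
Var(X) = E[X²] − (E[X])² = 82.637 − 52.2006 = 30.4363.

30.436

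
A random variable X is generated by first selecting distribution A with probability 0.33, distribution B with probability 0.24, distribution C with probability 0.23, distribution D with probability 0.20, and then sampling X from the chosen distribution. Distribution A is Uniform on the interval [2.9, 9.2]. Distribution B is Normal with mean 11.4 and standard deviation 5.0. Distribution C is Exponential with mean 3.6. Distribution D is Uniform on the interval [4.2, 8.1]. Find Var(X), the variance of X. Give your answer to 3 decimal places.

18.029

Per component, A: μ=6.05, E[X²]=39.91; B: μ=11.4, E[X²]=154.96; C: μ=3.6, E[X²]=25.92; D: μ=6.15, E[X²]=39.09.
E[X] = 0.33·6.05 + 0.24·11.4 + 0.23·3.6 + 0.2·6.15 = 6.7905.
E[X²] = 0.33·39.91 + 0.24·154.96 + 0.23·25.92 + 0.2·39.09 = 64.1403.
Var(X) = E[X²] − (E[X])² = 64.1403 − 46.1109 = 18.0294.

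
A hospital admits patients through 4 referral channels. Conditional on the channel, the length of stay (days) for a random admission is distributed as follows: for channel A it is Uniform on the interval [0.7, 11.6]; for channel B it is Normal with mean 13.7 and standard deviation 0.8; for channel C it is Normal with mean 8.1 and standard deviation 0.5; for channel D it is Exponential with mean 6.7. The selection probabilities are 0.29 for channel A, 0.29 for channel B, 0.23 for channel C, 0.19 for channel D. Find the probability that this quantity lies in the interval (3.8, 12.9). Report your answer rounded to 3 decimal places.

Conditional on each channel, P(3.8 < X < 12.9): A: 0.715596; B: 0.158655; C: 1; D: 0.42131.
By total probability, P(3.8 < X < 12.9) = 0.29·0.715596 + 0.29·0.158655 + 0.23·1 + 0.19·0.42131 = 0.563582.

0.564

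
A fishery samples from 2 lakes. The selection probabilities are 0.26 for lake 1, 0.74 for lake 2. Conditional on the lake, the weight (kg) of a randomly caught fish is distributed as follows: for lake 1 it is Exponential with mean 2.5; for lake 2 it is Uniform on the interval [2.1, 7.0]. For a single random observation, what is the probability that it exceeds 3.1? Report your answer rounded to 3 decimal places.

0.664

Conditional on each lake, P(X > 3.1): 1: 0.289384; 2: 0.795918.
By total probability, P(X > 3.1) = 0.26·0.289384 + 0.74·0.795918 = 0.664219.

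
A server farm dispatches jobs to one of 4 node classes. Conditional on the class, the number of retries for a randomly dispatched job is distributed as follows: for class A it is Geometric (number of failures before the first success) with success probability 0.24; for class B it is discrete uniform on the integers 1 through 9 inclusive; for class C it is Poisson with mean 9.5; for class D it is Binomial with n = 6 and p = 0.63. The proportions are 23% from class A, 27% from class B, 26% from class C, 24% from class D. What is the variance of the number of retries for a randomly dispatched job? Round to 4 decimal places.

Per component, A: μ=3.16667, E[X²]=23.2222; B: μ=5, E[X²]=31.6667; C: μ=9.5, E[X²]=99.75; D: μ=3.78, E[X²]=15.687.
E[X] = 0.23·3.16667 + 0.27·5 + 0.26·9.5 + 0.24·3.78 = 5.45553.
E[X²] = 0.23·23.2222 + 0.27·31.6667 + 0.26·99.75 + 0.24·15.687 = 43.591.
Var(X) = E[X²] − (E[X])² = 43.591 − 29.7628 = 13.8281.

13.8281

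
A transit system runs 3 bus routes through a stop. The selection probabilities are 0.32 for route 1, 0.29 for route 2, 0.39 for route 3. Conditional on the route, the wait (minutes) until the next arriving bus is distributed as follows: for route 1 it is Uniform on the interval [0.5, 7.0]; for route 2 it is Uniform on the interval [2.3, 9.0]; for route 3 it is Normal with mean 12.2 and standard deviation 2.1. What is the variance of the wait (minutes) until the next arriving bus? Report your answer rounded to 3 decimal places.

Per component, 1: μ=3.75, E[X²]=17.5833; 2: μ=5.65, E[X²]=35.6633; 3: μ=12.2, E[X²]=153.25.
E[X] = 0.32·3.75 + 0.29·5.65 + 0.39·12.2 = 7.5965.
E[X²] = 0.32·17.5833 + 0.29·35.6633 + 0.39·153.25 = 75.7365.
Var(X) = E[X²] − (E[X])² = 75.7365 − 57.7068 = 18.0297.

18.030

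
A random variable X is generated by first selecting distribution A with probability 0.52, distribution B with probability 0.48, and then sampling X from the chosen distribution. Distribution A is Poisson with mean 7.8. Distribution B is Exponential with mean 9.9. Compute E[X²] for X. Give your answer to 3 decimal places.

129.782

For each component E[X²] = Var + (mean)², giving A: 68.64; B: 196.02.
Overall E[X²] = 0.52·68.64 + 0.48·196.02 = 129.782.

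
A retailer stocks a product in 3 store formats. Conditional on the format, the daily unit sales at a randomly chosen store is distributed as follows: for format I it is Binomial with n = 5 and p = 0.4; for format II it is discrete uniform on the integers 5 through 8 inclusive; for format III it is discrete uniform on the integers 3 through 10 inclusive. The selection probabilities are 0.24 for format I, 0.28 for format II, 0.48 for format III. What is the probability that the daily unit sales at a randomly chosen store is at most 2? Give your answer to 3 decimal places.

Conditional on each format, P(X ≤ 2): I: 0.68256; II: 0; III: 0.
By total probability, P(X ≤ 2) = 0.24·0.68256 + 0.28·0 + 0.48·0 = 0.163814.

0.164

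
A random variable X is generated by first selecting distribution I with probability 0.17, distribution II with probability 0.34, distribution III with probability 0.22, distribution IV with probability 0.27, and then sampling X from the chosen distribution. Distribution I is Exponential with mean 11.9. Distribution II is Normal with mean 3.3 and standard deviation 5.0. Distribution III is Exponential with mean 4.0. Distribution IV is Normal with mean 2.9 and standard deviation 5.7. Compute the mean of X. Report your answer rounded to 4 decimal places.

4.8080

Component means — I: 11.9; II: 3.3; III: 4; IV: 2.9.
E[X] = 0.17·11.9 + 0.34·3.3 + 0.22·4 + 0.27·2.9 = 4.808.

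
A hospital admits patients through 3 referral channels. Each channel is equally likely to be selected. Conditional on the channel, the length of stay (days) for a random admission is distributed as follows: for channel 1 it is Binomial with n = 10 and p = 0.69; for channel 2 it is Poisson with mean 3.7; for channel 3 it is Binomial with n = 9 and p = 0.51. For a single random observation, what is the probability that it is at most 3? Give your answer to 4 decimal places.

0.2472

Conditional on each channel, P(X ≤ 3): 1: 0.0128637; 2: 0.494153; 3: 0.234618.
By total probability, P(X ≤ 3) = 0.333333·0.0128637 + 0.333333·0.494153 + 0.333333·0.234618 = 0.247211.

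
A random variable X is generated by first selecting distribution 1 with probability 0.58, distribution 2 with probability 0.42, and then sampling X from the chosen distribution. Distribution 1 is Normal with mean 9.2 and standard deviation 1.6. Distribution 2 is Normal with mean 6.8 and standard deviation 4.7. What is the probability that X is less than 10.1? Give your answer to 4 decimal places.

Conditional on each component, P(X < 10.1): 1: 0.713112; 2: 0.7587.
By total probability, P(X < 10.1) = 0.58·0.713112 + 0.42·0.7587 = 0.732259.

0.7323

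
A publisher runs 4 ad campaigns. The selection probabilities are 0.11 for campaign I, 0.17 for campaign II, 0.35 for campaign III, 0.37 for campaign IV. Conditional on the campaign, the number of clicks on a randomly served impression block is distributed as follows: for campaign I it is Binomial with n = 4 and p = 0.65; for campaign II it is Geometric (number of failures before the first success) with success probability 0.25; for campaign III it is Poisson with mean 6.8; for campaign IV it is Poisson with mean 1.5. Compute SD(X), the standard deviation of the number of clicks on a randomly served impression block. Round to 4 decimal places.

Per component, I: μ=2.6, E[X²]=7.67; II: μ=3, E[X²]=21; III: μ=6.8, E[X²]=53.04; IV: μ=1.5, E[X²]=3.75.
E[X] = 0.11·2.6 + 0.17·3 + 0.35·6.8 + 0.37·1.5 = 3.731.
E[X²] = 0.11·7.67 + 0.17·21 + 0.35·53.04 + 0.37·3.75 = 24.3652.
Var(X) = E[X²] − (E[X])² = 24.3652 − 13.9204 = 10.4448.
SD(X) = √10.4448 = 3.23185.

3.2318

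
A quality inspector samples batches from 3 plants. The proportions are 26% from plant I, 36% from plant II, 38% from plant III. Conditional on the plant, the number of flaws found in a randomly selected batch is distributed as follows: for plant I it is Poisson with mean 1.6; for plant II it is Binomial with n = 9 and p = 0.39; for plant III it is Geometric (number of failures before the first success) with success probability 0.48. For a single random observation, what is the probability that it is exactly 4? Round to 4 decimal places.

Conditional on each plant, P(X = 4): I: 0.0551312; II: 0.246194; III: 0.0350958.
By total probability, P(X = 4) = 0.26·0.0551312 + 0.36·0.246194 + 0.38·0.0350958 = 0.1163.

0.1163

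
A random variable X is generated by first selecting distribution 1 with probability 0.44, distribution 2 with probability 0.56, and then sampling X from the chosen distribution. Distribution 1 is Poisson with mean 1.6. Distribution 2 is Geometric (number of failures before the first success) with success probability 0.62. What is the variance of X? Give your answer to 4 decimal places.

Per component, 1: μ=1.6, E[X²]=4.16; 2: μ=0.612903, E[X²]=1.3642.
E[X] = 0.44·1.6 + 0.56·0.612903 = 1.04723.
E[X²] = 0.44·4.16 + 0.56·1.3642 = 2.59435.
Var(X) = E[X²] − (E[X])² = 2.59435 − 1.09668 = 1.49767.

1.4977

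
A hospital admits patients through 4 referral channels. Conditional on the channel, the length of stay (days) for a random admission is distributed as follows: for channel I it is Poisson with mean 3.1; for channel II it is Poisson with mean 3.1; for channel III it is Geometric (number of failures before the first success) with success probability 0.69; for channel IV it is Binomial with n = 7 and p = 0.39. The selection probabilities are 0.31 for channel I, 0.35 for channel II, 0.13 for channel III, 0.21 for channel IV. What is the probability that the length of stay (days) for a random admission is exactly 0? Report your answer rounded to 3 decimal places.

0.126

Conditional on each channel, P(X = 0): I: 0.0450492; II: 0.0450492; III: 0.69; IV: 0.0314274.
By total probability, P(X = 0) = 0.31·0.0450492 + 0.35·0.0450492 + 0.13·0.69 + 0.21·0.0314274 = 0.126032.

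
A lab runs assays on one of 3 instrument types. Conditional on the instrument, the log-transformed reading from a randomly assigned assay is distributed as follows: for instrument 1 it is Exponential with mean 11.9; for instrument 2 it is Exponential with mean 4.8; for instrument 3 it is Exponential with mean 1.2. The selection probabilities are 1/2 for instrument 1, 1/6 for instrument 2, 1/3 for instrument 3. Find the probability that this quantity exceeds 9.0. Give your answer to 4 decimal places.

Conditional on each instrument, P(X > 9.0): 1: 0.469399; 2: 0.153355; 3: 0.000553084.
By total probability, P(X > 9.0) = 0.5·0.469399 + 0.166667·0.153355 + 0.333333·0.000553084 = 0.260443.

0.2604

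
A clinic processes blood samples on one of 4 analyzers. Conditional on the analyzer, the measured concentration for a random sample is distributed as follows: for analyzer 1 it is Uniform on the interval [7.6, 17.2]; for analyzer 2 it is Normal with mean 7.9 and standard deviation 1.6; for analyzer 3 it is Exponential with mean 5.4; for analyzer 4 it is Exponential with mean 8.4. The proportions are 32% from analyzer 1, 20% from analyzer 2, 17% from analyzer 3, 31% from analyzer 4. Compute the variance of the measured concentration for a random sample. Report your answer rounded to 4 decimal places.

36.0515

Per component, 1: μ=12.4, E[X²]=161.44; 2: μ=7.9, E[X²]=64.97; 3: μ=5.4, E[X²]=58.32; 4: μ=8.4, E[X²]=141.12.
E[X] = 0.32·12.4 + 0.2·7.9 + 0.17·5.4 + 0.31·8.4 = 9.07.
E[X²] = 0.32·161.44 + 0.2·64.97 + 0.17·58.32 + 0.31·141.12 = 118.316.
Var(X) = E[X²] − (E[X])² = 118.316 − 82.2649 = 36.0515.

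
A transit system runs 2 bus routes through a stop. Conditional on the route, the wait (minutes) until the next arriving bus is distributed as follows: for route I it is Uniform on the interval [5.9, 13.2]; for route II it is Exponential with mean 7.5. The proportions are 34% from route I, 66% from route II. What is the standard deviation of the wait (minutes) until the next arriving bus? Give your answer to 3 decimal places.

Per component, I: μ=9.55, E[X²]=95.6433; II: μ=7.5, E[X²]=112.5.
E[X] = 0.34·9.55 + 0.66·7.5 = 8.197.
E[X²] = 0.34·95.6433 + 0.66·112.5 = 106.769.
Var(X) = E[X²] − (E[X])² = 106.769 − 67.1908 = 39.5779.
SD(X) = √39.5779 = 6.2911.

6.291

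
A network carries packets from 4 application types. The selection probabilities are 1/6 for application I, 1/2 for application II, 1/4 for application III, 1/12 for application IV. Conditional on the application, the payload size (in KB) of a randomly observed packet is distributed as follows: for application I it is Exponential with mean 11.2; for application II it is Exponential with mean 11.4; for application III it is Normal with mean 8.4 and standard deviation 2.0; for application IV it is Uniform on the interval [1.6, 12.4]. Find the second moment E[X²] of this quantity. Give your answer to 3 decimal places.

195.307

For each component E[X²] = Var + (mean)², giving I: 250.88; II: 259.92; III: 74.56; IV: 58.72.
Overall E[X²] = 0.166667·250.88 + 0.5·259.92 + 0.25·74.56 + 0.0833333·58.72 = 195.307.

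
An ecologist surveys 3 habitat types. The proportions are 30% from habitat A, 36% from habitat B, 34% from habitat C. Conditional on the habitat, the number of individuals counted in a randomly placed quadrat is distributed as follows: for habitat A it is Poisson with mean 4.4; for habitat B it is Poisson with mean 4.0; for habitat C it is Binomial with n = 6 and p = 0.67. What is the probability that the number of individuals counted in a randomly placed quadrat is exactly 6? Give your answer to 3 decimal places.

Conditional on each habitat, P(X = 6): A: 0.123734; B: 0.104196; C: 0.0904584.
By total probability, P(X = 6) = 0.3·0.123734 + 0.36·0.104196 + 0.34·0.0904584 = 0.105386.

0.105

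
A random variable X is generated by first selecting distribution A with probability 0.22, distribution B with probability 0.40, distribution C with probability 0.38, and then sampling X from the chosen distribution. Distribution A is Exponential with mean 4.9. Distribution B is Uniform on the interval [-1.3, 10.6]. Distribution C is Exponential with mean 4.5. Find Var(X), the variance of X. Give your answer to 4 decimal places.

Per component, A: μ=4.9, E[X²]=48.02; B: μ=4.65, E[X²]=33.4233; C: μ=4.5, E[X²]=40.5.
E[X] = 0.22·4.9 + 0.4·4.65 + 0.38·4.5 = 4.648.
E[X²] = 0.22·48.02 + 0.4·33.4233 + 0.38·40.5 = 39.3237.
Var(X) = E[X²] − (E[X])² = 39.3237 − 21.6039 = 17.7198.

17.7198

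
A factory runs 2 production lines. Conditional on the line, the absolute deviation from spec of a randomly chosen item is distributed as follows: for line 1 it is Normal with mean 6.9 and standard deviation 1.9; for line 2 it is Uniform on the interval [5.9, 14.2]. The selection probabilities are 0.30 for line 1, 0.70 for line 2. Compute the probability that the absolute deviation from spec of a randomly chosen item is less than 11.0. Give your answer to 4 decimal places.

0.7255

Conditional on each line, P(X < 11.0): 1: 0.984532; 2: 0.614458.
By total probability, P(X < 11.0) = 0.3·0.984532 + 0.7·0.614458 = 0.72548.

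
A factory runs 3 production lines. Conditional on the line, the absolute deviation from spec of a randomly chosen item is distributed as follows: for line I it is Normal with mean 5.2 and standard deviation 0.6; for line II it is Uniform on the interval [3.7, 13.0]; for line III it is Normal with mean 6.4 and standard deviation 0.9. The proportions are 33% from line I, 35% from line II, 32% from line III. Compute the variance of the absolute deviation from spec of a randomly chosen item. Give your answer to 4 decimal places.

Per component, I: μ=5.2, E[X²]=27.4; II: μ=8.35, E[X²]=76.93; III: μ=6.4, E[X²]=41.77.
E[X] = 0.33·5.2 + 0.35·8.35 + 0.32·6.4 = 6.6865.
E[X²] = 0.33·27.4 + 0.35·76.93 + 0.32·41.77 = 49.3339.
Var(X) = E[X²] − (E[X])² = 49.3339 − 44.7093 = 4.62462.

4.6246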